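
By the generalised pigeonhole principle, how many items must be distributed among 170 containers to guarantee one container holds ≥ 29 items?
n = (29 − 1)·170 + 1 = 4761

By the generalised pigeonhole principle, to guarantee some box contains ≥ r objects we need more than (r − 1) · k objects total. Threshold: n = (r − 1) · k + 1. With r = 29 and k = 170: n = 28 · 170 + 1 = 4760 + 1 = 4761. For n = 4760 = 28 · 170, we can put exactly 28 objects in every box, avoiding 29 in any single one — so 4761 is tight.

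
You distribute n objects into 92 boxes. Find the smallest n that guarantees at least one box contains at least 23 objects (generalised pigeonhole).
n = (23 − 1)·92 + 1 = 2025

By the generalised pigeonhole principle, to guarantee some box contains ≥ r objects we need more than (r − 1) · k objects total. Threshold: n = (r − 1) · k + 1. With r = 23 and k = 92: n = 22 · 92 + 1 = 2024 + 1 = 2025. For n = 2024 = 22 · 92, we can put exactly 22 objects in every box, avoiding 23 in any single one — so 2025 is tight.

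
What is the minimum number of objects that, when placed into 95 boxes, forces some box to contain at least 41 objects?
n = (41 − 1)·95 + 1 = 3801

By the generalised pigeonhole principle, to guarantee some box contains ≥ r objects we need more than (r − 1) · k objects total. Threshold: n = (r − 1) · k + 1. With r = 41 and k = 95: n = 40 · 95 + 1 = 3800 + 1 = 3801. For n = 3800 = 40 · 95, we can put exactly 40 objects in every box, avoiding 41 in any single one — so 3801 is tight.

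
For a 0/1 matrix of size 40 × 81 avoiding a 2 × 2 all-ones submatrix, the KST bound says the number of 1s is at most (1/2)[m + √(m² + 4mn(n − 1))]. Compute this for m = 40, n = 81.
z(40, 81; 2, 2) ≤ (1/2)[40 + √(40² + 4·40·81·80)] = (1/2)[40 + √1038400] = 529.5096

Kővári–Sós–Turán: let r_1, ..., r_40 be the row sums and z = Σ r_i the total number of 1s. Each pair of columns can share at most one row with both entries 1 (else a 2×2 all-ones block appears), so Σ_i C(r_i, 2) ≤ C(81, 2) = 3240. By convexity Σ_i C(r_i, 2) ≥ 40·C(z/40, 2) = z(z − 40)/(2·40), giving z² − 40z − 40·81·80 ≤ 0 and hence z ≤ (1/2)[40 + √(1600 + 4·259200)] = (1/2)[40 + √1038400] ≈ (1/2)(40 + 1019.0191) = 529.5096.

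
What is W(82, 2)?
W(82, 2) = 82 + 1 = 83

A 2-term AP is any pair of integers, so a monochromatic 2-AP exists iff some colour is used at least twice. With 82 colours, the colouring i ↦ i on {1, ..., 82} uses each colour once, avoiding any monochromatic pair, so W(82, 2) > 82. For {1, ..., 83}, pigeonhole forces two integers of the same colour, which form a monochromatic 2-AP. Hence W(82, 2) = 83.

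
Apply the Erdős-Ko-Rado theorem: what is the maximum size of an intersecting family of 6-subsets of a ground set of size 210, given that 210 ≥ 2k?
max |F| = C(209, 5) = 3166793916

The Erdős-Ko-Rado theorem states: for n ≥ 2k, an intersecting family of k-subsets of an n-element set has size at most C(n − 1, k − 1), with equality for 'star' families {A ⊆ [n] : |A| = k, i ∈ A} (fix an element i). For n = 210, k = 6: C(209, 5) = 3166793916.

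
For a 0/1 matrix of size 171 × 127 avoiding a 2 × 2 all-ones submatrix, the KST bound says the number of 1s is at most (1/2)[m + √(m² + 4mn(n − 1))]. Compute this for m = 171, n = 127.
z(171, 127; 2, 2) ≤ (1/2)[171 + √(171² + 4·171·127·126)] = (1/2)[171 + √10974609] = 1741.8974

Kővári–Sós–Turán: let r_1, ..., r_171 be the row sums and z = Σ r_i the total number of 1s. Each pair of columns can share at most one row with both entries 1 (else a 2×2 all-ones block appears), so Σ_i C(r_i, 2) ≤ C(127, 2) = 8001. By convexity Σ_i C(r_i, 2) ≥ 171·C(z/171, 2) = z(z − 171)/(2·171), giving z² − 171z − 171·127·126 ≤ 0 and hence z ≤ (1/2)[171 + √(29241 + 4·2736342)] = (1/2)[171 + √10974609] ≈ (1/2)(171 + 3312.7947) = 1741.8974.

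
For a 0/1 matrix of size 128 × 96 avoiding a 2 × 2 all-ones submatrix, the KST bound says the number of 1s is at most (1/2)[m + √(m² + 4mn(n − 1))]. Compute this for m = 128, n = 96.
z(128, 96; 2, 2) ≤ (1/2)[128 + √(128² + 4·128·96·95)] = (1/2)[128 + √4685824] = 1146.3382

Kővári–Sós–Turán: let r_1, ..., r_128 be the row sums and z = Σ r_i the total number of 1s. Each pair of columns can share at most one row with both entries 1 (else a 2×2 all-ones block appears), so Σ_i C(r_i, 2) ≤ C(96, 2) = 4560. By convexity Σ_i C(r_i, 2) ≥ 128·C(z/128, 2) = z(z − 128)/(2·128), giving z² − 128z − 128·96·95 ≤ 0 and hence z ≤ (1/2)[128 + √(16384 + 4·1167360)] = (1/2)[128 + √4685824] ≈ (1/2)(128 + 2164.6764) = 1146.3382.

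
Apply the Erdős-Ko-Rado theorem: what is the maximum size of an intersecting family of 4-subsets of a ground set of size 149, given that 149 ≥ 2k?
max |F| = C(148, 3) = 529396

The Erdős-Ko-Rado theorem states: for n ≥ 2k, an intersecting family of k-subsets of an n-element set has size at most C(n − 1, k − 1), with equality for 'star' families {A ⊆ [n] : |A| = k, i ∈ A} (fix an element i). For n = 149, k = 4: C(148, 3) = 529396.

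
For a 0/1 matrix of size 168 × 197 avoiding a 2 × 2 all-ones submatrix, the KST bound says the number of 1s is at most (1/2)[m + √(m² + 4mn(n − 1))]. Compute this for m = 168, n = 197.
z(168, 197; 2, 2) ≤ (1/2)[168 + √(168² + 4·168·197·196)] = (1/2)[168 + √25975488] = 2632.3077

Kővári–Sós–Turán: let r_1, ..., r_168 be the row sums and z = Σ r_i the total number of 1s. Each pair of columns can share at most one row with both entries 1 (else a 2×2 all-ones block appears), so Σ_i C(r_i, 2) ≤ C(197, 2) = 19306. By convexity Σ_i C(r_i, 2) ≥ 168·C(z/168, 2) = z(z − 168)/(2·168), giving z² − 168z − 168·197·196 ≤ 0 and hence z ≤ (1/2)[168 + √(28224 + 4·6486816)] = (1/2)[168 + √25975488] ≈ (1/2)(168 + 5096.6153) = 2632.3077.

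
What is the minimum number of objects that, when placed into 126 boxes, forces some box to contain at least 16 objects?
n = (16 − 1)·126 + 1 = 1891

By the generalised pigeonhole principle, to guarantee some box contains ≥ r objects we need more than (r − 1) · k objects total. Threshold: n = (r − 1) · k + 1. With r = 16 and k = 126: n = 15 · 126 + 1 = 1890 + 1 = 1891. For n = 1890 = 15 · 126, we can put exactly 15 objects in every box, avoiding 16 in any single one — so 1891 is tight.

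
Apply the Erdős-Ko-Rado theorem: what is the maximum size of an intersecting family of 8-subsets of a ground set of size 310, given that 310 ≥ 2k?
max |F| = C(309, 7) = 49837300811496

The Erdős-Ko-Rado theorem states: for n ≥ 2k, an intersecting family of k-subsets of an n-element set has size at most C(n − 1, k − 1), with equality for 'star' families {A ⊆ [n] : |A| = k, i ∈ A} (fix an element i). For n = 310, k = 8: C(309, 7) = 49837300811496.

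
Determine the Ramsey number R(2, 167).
R(2, 167) = 167

R(2, k) = k for all k ≥ 2: in a 2-colouring of K_k, either some edge is red (a red K_2) or all edges are blue (a blue K_k). And K_{166} coloured all-blue has no blue K_167, so R(2, 167) > 166. Hence R(2, 167) = 167.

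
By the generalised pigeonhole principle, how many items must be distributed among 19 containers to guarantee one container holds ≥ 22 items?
n = (22 − 1)·19 + 1 = 400

By the generalised pigeonhole principle, to guarantee some box contains ≥ r objects we need more than (r − 1) · k objects total. Threshold: n = (r − 1) · k + 1. With r = 22 and k = 19: n = 21 · 19 + 1 = 399 + 1 = 400. For n = 399 = 21 · 19, we can put exactly 21 objects in every box, avoiding 22 in any single one — so 400 is tight.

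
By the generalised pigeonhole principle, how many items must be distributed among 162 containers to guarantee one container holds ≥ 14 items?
n = (14 − 1)·162 + 1 = 2107

By the generalised pigeonhole principle, to guarantee some box contains ≥ r objects we need more than (r − 1) · k objects total. Threshold: n = (r − 1) · k + 1. With r = 14 and k = 162: n = 13 · 162 + 1 = 2106 + 1 = 2107. For n = 2106 = 13 · 162, we can put exactly 13 objects in every box, avoiding 14 in any single one — so 2107 is tight.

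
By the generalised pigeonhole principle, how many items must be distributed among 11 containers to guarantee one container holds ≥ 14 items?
n = (14 − 1)·11 + 1 = 144

By the generalised pigeonhole principle, to guarantee some box contains ≥ r objects we need more than (r − 1) · k objects total. Threshold: n = (r − 1) · k + 1. With r = 14 and k = 11: n = 13 · 11 + 1 = 143 + 1 = 144. For n = 143 = 13 · 11, we can put exactly 13 objects in every box, avoiding 14 in any single one — so 144 is tight.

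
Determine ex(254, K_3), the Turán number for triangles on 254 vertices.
ex(254, K_3) = ⌊254^2/4⌋ = 16129

Mantel (1907): a triangle-free graph on n vertices has at most ⌊n^2/4⌋ edges, with equality for the complete bipartite graph K_{⌊n/2⌋, ⌈n/2⌉}. For n = 254: ⌊254^2/4⌋ = ⌊64516/4⌋ = 16129. The extremal graph is K_{127, 127}, which has 127·127 = 16129 edges.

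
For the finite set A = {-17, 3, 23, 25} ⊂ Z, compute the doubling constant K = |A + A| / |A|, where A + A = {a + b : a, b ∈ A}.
K = |A + A| / |A| = 9/4

Enumerate A + A = {a + b : a, b ∈ A}. With |A| = 4, there are |A|^2 = 16 ordered sum pairs; collecting distinct values, A + A = {-34, -14, 6, 8, 26, 28, 46, 48, 50}, so |A + A| = 9. Thus K = 9/4. For comparison, the minimum possible |A + A| over all 4-element sets is 2·4 − 1 = 7 (so min K = 7/4), attained only by arithmetic progressions.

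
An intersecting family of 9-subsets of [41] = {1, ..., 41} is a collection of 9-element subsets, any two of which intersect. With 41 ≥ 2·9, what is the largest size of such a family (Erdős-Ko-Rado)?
max |F| = C(40, 8) = 76904685

The Erdős-Ko-Rado theorem states: for n ≥ 2k, an intersecting family of k-subsets of an n-element set has size at most C(n − 1, k − 1), with equality for 'star' families {A ⊆ [n] : |A| = k, i ∈ A} (fix an element i). For n = 41, k = 9: C(40, 8) = 76904685.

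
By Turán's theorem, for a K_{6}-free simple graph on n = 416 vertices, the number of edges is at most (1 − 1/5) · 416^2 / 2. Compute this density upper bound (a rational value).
Turán density bound = (4/5) · 416^2/2 = 346112/5 ≈ 69222.4

Turán's theorem: ex(n, K_{r+1}) is achieved by the complete r-partite Turán graph T(n, r) with parts as balanced as possible, and is at most (1 − 1/r) · n^2/2. For r = 5, n = 416: the density bound is (4/5) · 173056/2 = 346112/5 ≈ 69222.4. The integer-valued extremum is e(T(416, 5)) = 69222, which is strictly less than the density bound 346112/5 since 5 ∤ 416 (the parts of T(416, 5) cannot all be equal).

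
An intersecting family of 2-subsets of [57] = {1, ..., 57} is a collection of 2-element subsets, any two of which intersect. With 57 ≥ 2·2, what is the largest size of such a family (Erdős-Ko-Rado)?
max |F| = C(56, 1) = 56

Erdős-Ko-Rado (1961): when n ≥ 2k, max |F| = C(n−1, k−1). The bound is attained by the star {A : i ∈ A} for any fixed i ∈ [n]. Here C(57−1, 2−1) = C(56, 1) = 56.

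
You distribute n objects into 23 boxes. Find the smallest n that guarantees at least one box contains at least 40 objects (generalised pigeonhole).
n = (40 − 1)·23 + 1 = 898

By the generalised pigeonhole principle, to guarantee some box contains ≥ r objects we need more than (r − 1) · k objects total. Threshold: n = (r − 1) · k + 1. With r = 40 and k = 23: n = 39 · 23 + 1 = 897 + 1 = 898. For n = 897 = 39 · 23, we can put exactly 39 objects in every box, avoiding 40 in any single one — so 898 is tight.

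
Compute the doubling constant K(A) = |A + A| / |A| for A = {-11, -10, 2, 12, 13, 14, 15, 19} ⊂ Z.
K = |A + A| / |A| = 29/8

Enumerate A + A = {a + b : a, b ∈ A}. With |A| = 8, there are |A|^2 = 64 ordered sum pairs; collecting distinct values, A + A = {-22, -21, -20, -9, -8, 1, 2, 3, 4, 5, 8, 9, 14, 15, 16, 17, 21, 24, 25, 26, 27, 28, 29, 30, 31, 32, 33, 34, 38}, so |A + A| = 29. Thus K = 29/8. For comparison, the minimum possible |A + A| over all 8-element sets is 2·8 − 1 = 15 (so min K = 15/8), attained only by arithmetic progressions.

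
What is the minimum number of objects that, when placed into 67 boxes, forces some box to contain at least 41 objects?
n = (41 − 1)·67 + 1 = 2681

By the generalised pigeonhole principle, to guarantee some box contains ≥ r objects we need more than (r − 1) · k objects total. Threshold: n = (r − 1) · k + 1. With r = 41 and k = 67: n = 40 · 67 + 1 = 2680 + 1 = 2681. For n = 2680 = 40 · 67, we can put exactly 40 objects in every box, avoiding 41 in any single one — so 2681 is tight.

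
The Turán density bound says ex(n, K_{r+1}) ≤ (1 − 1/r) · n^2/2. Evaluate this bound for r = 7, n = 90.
Turán density bound = (6/7) · 90^2/2 = 24300/7 ≈ 3471.4286

Turán's theorem: ex(n, K_{r+1}) is achieved by the complete r-partite Turán graph T(n, r) with parts as balanced as possible, and is at most (1 − 1/r) · n^2/2. For r = 7, n = 90: the density bound is (6/7) · 8100/2 = 24300/7 ≈ 3471.4286. The integer-valued extremum is e(T(90, 7)) = 3471, which is strictly less than the density bound 24300/7 since 7 ∤ 90 (the parts of T(90, 7) cannot all be equal).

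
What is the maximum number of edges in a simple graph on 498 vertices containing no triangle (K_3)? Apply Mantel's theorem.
ex(498, K_3) = ⌊498^2/4⌋ = 62001

Mantel (1907): a triangle-free graph on n vertices has at most ⌊n^2/4⌋ edges, with equality for the complete bipartite graph K_{⌊n/2⌋, ⌈n/2⌉}. For n = 498: ⌊498^2/4⌋ = ⌊248004/4⌋ = 62001. The extremal graph is K_{249, 249}, which has 249·249 = 62001 edges.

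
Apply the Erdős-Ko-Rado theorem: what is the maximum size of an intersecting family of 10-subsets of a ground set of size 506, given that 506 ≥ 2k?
max |F| = C(505, 9) = 5479293841101549875

Erdős-Ko-Rado (1961): when n ≥ 2k, max |F| = C(n−1, k−1). The bound is attained by the star {A : i ∈ A} for any fixed i ∈ [n]. Here C(506−1, 10−1) = C(505, 9) = 5479293841101549875.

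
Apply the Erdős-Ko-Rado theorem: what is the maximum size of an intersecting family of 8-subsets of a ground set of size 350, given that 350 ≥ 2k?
max |F| = C(349, 7) = 117774526188844

Erdős-Ko-Rado (1961): when n ≥ 2k, max |F| = C(n−1, k−1). The bound is attained by the star {A : i ∈ A} for any fixed i ∈ [n]. Here C(350−1, 8−1) = C(349, 7) = 117774526188844.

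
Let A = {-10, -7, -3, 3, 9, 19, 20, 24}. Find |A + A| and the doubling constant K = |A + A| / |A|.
K = |A + A| / |A| = 33/8

Enumerate A + A = {a + b : a, b ∈ A}. With |A| = 8, there are |A|^2 = 64 ordered sum pairs; collecting distinct values, A + A = {-20, -17, -14, -13, -10, -7, -6, -4, -1, 0, 2, 6, 9, 10, 12, 13, 14, 16, 17, 18, 21, 22, 23, 27, 28, 29, 33, 38, 39, 40, 43, 44, 48}, so |A + A| = 33. Thus K = 33/8. For comparison, the minimum possible |A + A| over all 8-element sets is 2·8 − 1 = 15 (so min K = 15/8), attained only by arithmetic progressions.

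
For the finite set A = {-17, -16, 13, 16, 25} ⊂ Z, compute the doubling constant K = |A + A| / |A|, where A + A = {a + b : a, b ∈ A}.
K = |A + A| / |A| = 15/5 = 3

Enumerate A + A = {a + b : a, b ∈ A}. With |A| = 5, there are |A|^2 = 25 ordered sum pairs; collecting distinct values, A + A = {-34, -33, -32, -4, -3, -1, 0, 8, 9, 26, 29, 32, 38, 41, 50}, so |A + A| = 15. Thus K = 15/5 = 3. For comparison, the minimum possible |A + A| over all 5-element sets is 2·5 − 1 = 9 (so min K = 9/5), attained only by arithmetic progressions.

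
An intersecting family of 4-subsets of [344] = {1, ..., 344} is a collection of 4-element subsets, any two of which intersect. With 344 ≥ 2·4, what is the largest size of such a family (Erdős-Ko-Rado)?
max |F| = C(343, 3) = 6666891

The Erdős-Ko-Rado theorem states: for n ≥ 2k, an intersecting family of k-subsets of an n-element set has size at most C(n − 1, k − 1), with equality for 'star' families {A ⊆ [n] : |A| = k, i ∈ A} (fix an element i). For n = 344, k = 4: C(343, 3) = 6666891.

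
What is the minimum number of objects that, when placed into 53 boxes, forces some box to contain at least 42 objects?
n = (42 − 1)·53 + 1 = 2174

By the generalised pigeonhole principle, to guarantee some box contains ≥ r objects we need more than (r − 1) · k objects total. Threshold: n = (r − 1) · k + 1. With r = 42 and k = 53: n = 41 · 53 + 1 = 2173 + 1 = 2174. For n = 2173 = 41 · 53, we can put exactly 41 objects in every box, avoiding 42 in any single one — so 2174 is tight.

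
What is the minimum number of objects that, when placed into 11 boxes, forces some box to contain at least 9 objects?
n = (9 − 1)·11 + 1 = 89

By the generalised pigeonhole principle, to guarantee some box contains ≥ r objects we need more than (r − 1) · k objects total. Threshold: n = (r − 1) · k + 1. With r = 9 and k = 11: n = 8 · 11 + 1 = 88 + 1 = 89. For n = 88 = 8 · 11, we can put exactly 8 objects in every box, avoiding 9 in any single one — so 89 is tight.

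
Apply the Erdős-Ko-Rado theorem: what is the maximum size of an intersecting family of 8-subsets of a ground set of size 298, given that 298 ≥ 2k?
max |F| = C(297, 7) = 37664346027924

Erdős-Ko-Rado (1961): when n ≥ 2k, max |F| = C(n−1, k−1). The bound is attained by the star {A : i ∈ A} for any fixed i ∈ [n]. Here C(298−1, 8−1) = C(297, 7) = 37664346027924.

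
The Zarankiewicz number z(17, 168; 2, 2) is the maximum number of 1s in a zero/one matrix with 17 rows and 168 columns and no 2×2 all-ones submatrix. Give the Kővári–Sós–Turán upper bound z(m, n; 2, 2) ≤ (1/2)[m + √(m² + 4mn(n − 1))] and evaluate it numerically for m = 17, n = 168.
z(17, 168; 2, 2) ≤ (1/2)[17 + √(17² + 4·17·168·167)] = (1/2)[17 + √1908097] = 699.1694

Kővári–Sós–Turán: let r_1, ..., r_17 be the row sums and z = Σ r_i the total number of 1s. Each pair of columns can share at most one row with both entries 1 (else a 2×2 all-ones block appears), so Σ_i C(r_i, 2) ≤ C(168, 2) = 14028. By convexity Σ_i C(r_i, 2) ≥ 17·C(z/17, 2) = z(z − 17)/(2·17), giving z² − 17z − 17·168·167 ≤ 0 and hence z ≤ (1/2)[17 + √(289 + 4·476952)] = (1/2)[17 + √1908097] ≈ (1/2)(17 + 1381.3388) = 699.1694.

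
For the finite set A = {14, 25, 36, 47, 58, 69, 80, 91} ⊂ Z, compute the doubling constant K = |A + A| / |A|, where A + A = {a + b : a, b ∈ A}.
K = |A + A| / |A| = 15/8

Enumerate A + A = {a + b : a, b ∈ A}. With |A| = 8, there are |A|^2 = 64 ordered sum pairs; collecting distinct values, A + A = {28, 39, 50, 61, 72, 83, 94, 105, 116, 127, 138, 149, 160, 171, 182}, so |A + A| = 15. Thus K = 15/8. Here |A + A| = 2|A| − 1 = 15, the minimum possible — so K = 15/8 is minimal, which holds iff A is an arithmetic progression.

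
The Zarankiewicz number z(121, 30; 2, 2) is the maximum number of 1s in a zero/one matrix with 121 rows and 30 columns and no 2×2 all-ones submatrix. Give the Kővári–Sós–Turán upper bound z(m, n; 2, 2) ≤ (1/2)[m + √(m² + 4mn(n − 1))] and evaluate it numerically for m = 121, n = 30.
z(121, 30; 2, 2) ≤ (1/2)[121 + √(121² + 4·121·30·29)] = (1/2)[121 + √435721] = 390.5458

Kővári–Sós–Turán: let r_1, ..., r_121 be the row sums and z = Σ r_i the total number of 1s. Each pair of columns can share at most one row with both entries 1 (else a 2×2 all-ones block appears), so Σ_i C(r_i, 2) ≤ C(30, 2) = 435. By convexity Σ_i C(r_i, 2) ≥ 121·C(z/121, 2) = z(z − 121)/(2·121), giving z² − 121z − 121·30·29 ≤ 0 and hence z ≤ (1/2)[121 + √(14641 + 4·105270)] = (1/2)[121 + √435721] ≈ (1/2)(121 + 660.0917) = 390.5458.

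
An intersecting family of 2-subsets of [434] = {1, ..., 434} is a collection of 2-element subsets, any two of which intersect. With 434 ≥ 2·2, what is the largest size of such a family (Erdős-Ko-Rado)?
max |F| = C(433, 1) = 433

The Erdős-Ko-Rado theorem states: for n ≥ 2k, an intersecting family of k-subsets of an n-element set has size at most C(n − 1, k − 1), with equality for 'star' families {A ⊆ [n] : |A| = k, i ∈ A} (fix an element i). For n = 434, k = 2: C(433, 1) = 433.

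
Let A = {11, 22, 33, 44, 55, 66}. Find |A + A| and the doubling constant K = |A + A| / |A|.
K = |A + A| / |A| = 11/6

Enumerate A + A = {a + b : a, b ∈ A}. With |A| = 6, there are |A|^2 = 36 ordered sum pairs; collecting distinct values, A + A = {22, 33, 44, 55, 66, 77, 88, 99, 110, 121, 132}, so |A + A| = 11. Thus K = 11/6. Here |A + A| = 2|A| − 1 = 11, the minimum possible — so K = 11/6 is minimal, which holds iff A is an arithmetic progression.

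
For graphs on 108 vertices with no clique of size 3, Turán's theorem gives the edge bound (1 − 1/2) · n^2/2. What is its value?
Turán density bound = (1/2) · 108^2/2 = 2916

Turán's theorem: ex(n, K_{r+1}) is achieved by the complete r-partite Turán graph T(n, r) with parts as balanced as possible, and is at most (1 − 1/r) · n^2/2. For r = 2, n = 108: the density bound is (1/2) · 11664/2 = 2916. Since 2 ∣ 108, the Turán graph T(108, 2) has parts of equal size 54, and its edge count e(T(108, 2)) = 2916 attains the density bound exactly.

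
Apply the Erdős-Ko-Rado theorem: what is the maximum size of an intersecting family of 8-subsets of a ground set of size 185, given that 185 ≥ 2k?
max |F| = C(184, 7) = 1262216571096

The Erdős-Ko-Rado theorem states: for n ≥ 2k, an intersecting family of k-subsets of an n-element set has size at most C(n − 1, k − 1), with equality for 'star' families {A ⊆ [n] : |A| = k, i ∈ A} (fix an element i). For n = 185, k = 8: C(184, 7) = 1262216571096.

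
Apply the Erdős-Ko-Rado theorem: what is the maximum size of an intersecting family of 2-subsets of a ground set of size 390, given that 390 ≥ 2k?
max |F| = C(389, 1) = 389

The Erdős-Ko-Rado theorem states: for n ≥ 2k, an intersecting family of k-subsets of an n-element set has size at most C(n − 1, k − 1), with equality for 'star' families {A ⊆ [n] : |A| = k, i ∈ A} (fix an element i). For n = 390, k = 2: C(389, 1) = 389.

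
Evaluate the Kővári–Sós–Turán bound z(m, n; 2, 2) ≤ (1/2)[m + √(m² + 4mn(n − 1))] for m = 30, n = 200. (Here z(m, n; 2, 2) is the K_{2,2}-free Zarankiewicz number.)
z(30, 200; 2, 2) ≤ (1/2)[30 + √(30² + 4·30·200·199)] = (1/2)[30 + √4776900] = 1107.806

Kővári–Sós–Turán: let r_1, ..., r_30 be the row sums and z = Σ r_i the total number of 1s. Each pair of columns can share at most one row with both entries 1 (else a 2×2 all-ones block appears), so Σ_i C(r_i, 2) ≤ C(200, 2) = 19900. By convexity Σ_i C(r_i, 2) ≥ 30·C(z/30, 2) = z(z − 30)/(2·30), giving z² − 30z − 30·200·199 ≤ 0 and hence z ≤ (1/2)[30 + √(900 + 4·1194000)] = (1/2)[30 + √4776900] ≈ (1/2)(30 + 2185.612) = 1107.806.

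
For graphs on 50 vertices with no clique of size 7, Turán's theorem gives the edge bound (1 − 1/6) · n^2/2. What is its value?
Turán density bound = (5/6) · 50^2/2 = 3125/3 ≈ 1041.6667

Turán's theorem: ex(n, K_{r+1}) is achieved by the complete r-partite Turán graph T(n, r) with parts as balanced as possible, and is at most (1 − 1/r) · n^2/2. For r = 6, n = 50: the density bound is (5/6) · 2500/2 = 3125/3 ≈ 1041.6667. The integer-valued extremum is e(T(50, 6)) = 1041, which is strictly less than the density bound 3125/3 since 6 ∤ 50 (the parts of T(50, 6) cannot all be equal).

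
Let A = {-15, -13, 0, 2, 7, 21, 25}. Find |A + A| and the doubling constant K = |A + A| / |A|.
K = |A + A| / |A| = 27/7

Enumerate A + A = {a + b : a, b ∈ A}. With |A| = 7, there are |A|^2 = 49 ordered sum pairs; collecting distinct values, A + A = {-30, -28, -26, -15, -13, -11, -8, -6, 0, 2, 4, 6, 7, 8, 9, 10, 12, 14, 21, 23, 25, 27, 28, 32, 42, 46, 50}, so |A + A| = 27. Thus K = 27/7. For comparison, the minimum possible |A + A| over all 7-element sets is 2·7 − 1 = 13 (so min K = 13/7), attained only by arithmetic progressions.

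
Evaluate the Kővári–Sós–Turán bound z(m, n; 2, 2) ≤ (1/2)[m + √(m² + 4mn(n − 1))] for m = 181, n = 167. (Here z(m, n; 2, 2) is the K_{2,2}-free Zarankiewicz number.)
z(181, 167; 2, 2) ≤ (1/2)[181 + √(181² + 4·181·167·166)] = (1/2)[181 + √20103489] = 2332.3457

Kővári–Sós–Turán: let r_1, ..., r_181 be the row sums and z = Σ r_i the total number of 1s. Each pair of columns can share at most one row with both entries 1 (else a 2×2 all-ones block appears), so Σ_i C(r_i, 2) ≤ C(167, 2) = 13861. By convexity Σ_i C(r_i, 2) ≥ 181·C(z/181, 2) = z(z − 181)/(2·181), giving z² − 181z − 181·167·166 ≤ 0 and hence z ≤ (1/2)[181 + √(32761 + 4·5017682)] = (1/2)[181 + √20103489] ≈ (1/2)(181 + 4483.6914) = 2332.3457.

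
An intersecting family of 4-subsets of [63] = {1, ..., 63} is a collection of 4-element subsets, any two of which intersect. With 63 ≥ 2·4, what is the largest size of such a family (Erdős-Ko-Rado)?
max |F| = C(62, 3) = 37820

Erdős-Ko-Rado (1961): when n ≥ 2k, max |F| = C(n−1, k−1). The bound is attained by the star {A : i ∈ A} for any fixed i ∈ [n]. Here C(63−1, 4−1) = C(62, 3) = 37820.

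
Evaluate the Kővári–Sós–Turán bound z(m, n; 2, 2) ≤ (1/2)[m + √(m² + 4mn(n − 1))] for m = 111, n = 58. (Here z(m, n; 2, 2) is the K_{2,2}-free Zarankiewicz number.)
z(111, 58; 2, 2) ≤ (1/2)[111 + √(111² + 4·111·58·57)] = (1/2)[111 + √1480185] = 663.8143

Kővári–Sós–Turán: let r_1, ..., r_111 be the row sums and z = Σ r_i the total number of 1s. Each pair of columns can share at most one row with both entries 1 (else a 2×2 all-ones block appears), so Σ_i C(r_i, 2) ≤ C(58, 2) = 1653. By convexity Σ_i C(r_i, 2) ≥ 111·C(z/111, 2) = z(z − 111)/(2·111), giving z² − 111z − 111·58·57 ≤ 0 and hence z ≤ (1/2)[111 + √(12321 + 4·366966)] = (1/2)[111 + √1480185] ≈ (1/2)(111 + 1216.6285) = 663.8143.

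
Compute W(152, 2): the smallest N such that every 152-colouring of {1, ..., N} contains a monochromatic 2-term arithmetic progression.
W(152, 2) = 152 + 1 = 153

A 2-term AP is any pair of integers, so a monochromatic 2-AP exists iff some colour is used at least twice. With 152 colours, the colouring i ↦ i on {1, ..., 152} uses each colour once, avoiding any monochromatic pair, so W(152, 2) > 152. For {1, ..., 153}, pigeonhole forces two integers of the same colour, which form a monochromatic 2-AP. Hence W(152, 2) = 153.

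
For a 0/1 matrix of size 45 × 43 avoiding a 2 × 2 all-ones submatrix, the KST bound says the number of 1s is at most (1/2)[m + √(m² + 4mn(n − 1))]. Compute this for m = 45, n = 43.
z(45, 43; 2, 2) ≤ (1/2)[45 + √(45² + 4·45·43·42)] = (1/2)[45 + √327105] = 308.4655

Kővári–Sós–Turán: let r_1, ..., r_45 be the row sums and z = Σ r_i the total number of 1s. Each pair of columns can share at most one row with both entries 1 (else a 2×2 all-ones block appears), so Σ_i C(r_i, 2) ≤ C(43, 2) = 903. By convexity Σ_i C(r_i, 2) ≥ 45·C(z/45, 2) = z(z − 45)/(2·45), giving z² − 45z − 45·43·42 ≤ 0 and hence z ≤ (1/2)[45 + √(2025 + 4·81270)] = (1/2)[45 + √327105] ≈ (1/2)(45 + 571.9309) = 308.4655.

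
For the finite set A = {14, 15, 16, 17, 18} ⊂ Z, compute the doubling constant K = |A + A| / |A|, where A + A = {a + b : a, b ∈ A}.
K = |A + A| / |A| = 9/5

Enumerate A + A = {a + b : a, b ∈ A}. With |A| = 5, there are |A|^2 = 25 ordered sum pairs; collecting distinct values, A + A = {28, 29, 30, 31, 32, 33, 34, 35, 36}, so |A + A| = 9. Thus K = 9/5. Here |A + A| = 2|A| − 1 = 9, the minimum possible — so K = 9/5 is minimal, which holds iff A is an arithmetic progression.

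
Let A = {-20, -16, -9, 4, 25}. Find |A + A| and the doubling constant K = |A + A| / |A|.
K = |A + A| / |A| = 15/5 = 3

Enumerate A + A = {a + b : a, b ∈ A}. With |A| = 5, there are |A|^2 = 25 ordered sum pairs; collecting distinct values, A + A = {-40, -36, -32, -29, -25, -18, -16, -12, -5, 5, 8, 9, 16, 29, 50}, so |A + A| = 15. Thus K = 15/5 = 3. For comparison, the minimum possible |A + A| over all 5-element sets is 2·5 − 1 = 9 (so min K = 9/5), attained only by arithmetic progressions.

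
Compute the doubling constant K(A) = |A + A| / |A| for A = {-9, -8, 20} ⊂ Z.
K = |A + A| / |A| = 6/3 = 2

Enumerate A + A = {a + b : a, b ∈ A}. With |A| = 3, there are |A|^2 = 9 ordered sum pairs; collecting distinct values, A + A = {-18, -17, -16, 11, 12, 40}, so |A + A| = 6. Thus K = 6/3 = 2. For comparison, the minimum possible |A + A| over all 3-element sets is 2·3 − 1 = 5 (so min K = 5/3), attained only by arithmetic progressions.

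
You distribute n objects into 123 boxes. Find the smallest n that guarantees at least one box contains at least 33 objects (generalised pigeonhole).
n = (33 − 1)·123 + 1 = 3937

By the generalised pigeonhole principle, to guarantee some box contains ≥ r objects we need more than (r − 1) · k objects total. Threshold: n = (r − 1) · k + 1. With r = 33 and k = 123: n = 32 · 123 + 1 = 3936 + 1 = 3937. For n = 3936 = 32 · 123, we can put exactly 32 objects in every box, avoiding 33 in any single one — so 3937 is tight.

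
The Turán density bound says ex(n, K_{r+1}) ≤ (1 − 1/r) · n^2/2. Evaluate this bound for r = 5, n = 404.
Turán density bound = (4/5) · 404^2/2 = 326432/5 ≈ 65286.4

Turán's theorem: ex(n, K_{r+1}) is achieved by the complete r-partite Turán graph T(n, r) with parts as balanced as possible, and is at most (1 − 1/r) · n^2/2. For r = 5, n = 404: the density bound is (4/5) · 163216/2 = 326432/5 ≈ 65286.4. The integer-valued extremum is e(T(404, 5)) = 65286, which is strictly less than the density bound 326432/5 since 5 ∤ 404 (the parts of T(404, 5) cannot all be equal).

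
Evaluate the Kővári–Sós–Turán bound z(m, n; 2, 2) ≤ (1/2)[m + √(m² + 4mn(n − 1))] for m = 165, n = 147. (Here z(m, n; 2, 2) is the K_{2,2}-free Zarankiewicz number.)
z(165, 147; 2, 2) ≤ (1/2)[165 + √(165² + 4·165·147·146)] = (1/2)[165 + √14192145] = 1966.1232

Kővári–Sós–Turán: let r_1, ..., r_165 be the row sums and z = Σ r_i the total number of 1s. Each pair of columns can share at most one row with both entries 1 (else a 2×2 all-ones block appears), so Σ_i C(r_i, 2) ≤ C(147, 2) = 10731. By convexity Σ_i C(r_i, 2) ≥ 165·C(z/165, 2) = z(z − 165)/(2·165), giving z² − 165z − 165·147·146 ≤ 0 and hence z ≤ (1/2)[165 + √(27225 + 4·3541230)] = (1/2)[165 + √14192145] ≈ (1/2)(165 + 3767.2463) = 1966.1232.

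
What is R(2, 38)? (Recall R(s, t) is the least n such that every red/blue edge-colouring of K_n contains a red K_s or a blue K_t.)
R(2, 38) = 38

R(2, k) = k for all k ≥ 2: in a 2-colouring of K_k, either some edge is red (a red K_2) or all edges are blue (a blue K_k). And K_{37} coloured all-blue has no blue K_38, so R(2, 38) > 37. Hence R(2, 38) = 38.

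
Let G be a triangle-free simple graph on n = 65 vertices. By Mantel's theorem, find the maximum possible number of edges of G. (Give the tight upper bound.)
ex(65, K_3) = ⌊65^2/4⌋ = 1056

Mantel (1907): a triangle-free graph on n vertices has at most ⌊n^2/4⌋ edges, with equality for the complete bipartite graph K_{⌊n/2⌋, ⌈n/2⌉}. For n = 65: ⌊65^2/4⌋ = ⌊4225/4⌋ = 1056. The extremal graph is K_{32, 33}, which has 32·33 = 1056 edges.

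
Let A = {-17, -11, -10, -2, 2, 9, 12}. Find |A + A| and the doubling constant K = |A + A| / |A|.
K = |A + A| / |A| = 27/7

Enumerate A + A = {a + b : a, b ∈ A}. With |A| = 7, there are |A|^2 = 49 ordered sum pairs; collecting distinct values, A + A = {-34, -28, -27, -22, -21, -20, -19, -15, -13, -12, -9, -8, -5, -4, -2, -1, 0, 1, 2, 4, 7, 10, 11, 14, 18, 21, 24}, so |A + A| = 27. Thus K = 27/7. For comparison, the minimum possible |A + A| over all 7-element sets is 2·7 − 1 = 13 (so min K = 13/7), attained only by arithmetic progressions.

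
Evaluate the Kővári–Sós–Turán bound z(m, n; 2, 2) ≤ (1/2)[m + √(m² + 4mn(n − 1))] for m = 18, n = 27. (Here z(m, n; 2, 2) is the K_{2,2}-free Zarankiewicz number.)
z(18, 27; 2, 2) ≤ (1/2)[18 + √(18² + 4·18·27·26)] = (1/2)[18 + √50868] = 121.7697

Kővári–Sós–Turán: let r_1, ..., r_18 be the row sums and z = Σ r_i the total number of 1s. Each pair of columns can share at most one row with both entries 1 (else a 2×2 all-ones block appears), so Σ_i C(r_i, 2) ≤ C(27, 2) = 351. By convexity Σ_i C(r_i, 2) ≥ 18·C(z/18, 2) = z(z − 18)/(2·18), giving z² − 18z − 18·27·26 ≤ 0 and hence z ≤ (1/2)[18 + √(324 + 4·12636)] = (1/2)[18 + √50868] ≈ (1/2)(18 + 225.5394) = 121.7697.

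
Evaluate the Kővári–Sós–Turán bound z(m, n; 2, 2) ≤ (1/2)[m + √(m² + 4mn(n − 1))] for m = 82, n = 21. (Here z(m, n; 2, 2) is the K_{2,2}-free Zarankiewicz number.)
z(82, 21; 2, 2) ≤ (1/2)[82 + √(82² + 4·82·21·20)] = (1/2)[82 + √144484] = 231.0553

Kővári–Sós–Turán: let r_1, ..., r_82 be the row sums and z = Σ r_i the total number of 1s. Each pair of columns can share at most one row with both entries 1 (else a 2×2 all-ones block appears), so Σ_i C(r_i, 2) ≤ C(21, 2) = 210. By convexity Σ_i C(r_i, 2) ≥ 82·C(z/82, 2) = z(z − 82)/(2·82), giving z² − 82z − 82·21·20 ≤ 0 and hence z ≤ (1/2)[82 + √(6724 + 4·34440)] = (1/2)[82 + √144484] ≈ (1/2)(82 + 380.1105) = 231.0553.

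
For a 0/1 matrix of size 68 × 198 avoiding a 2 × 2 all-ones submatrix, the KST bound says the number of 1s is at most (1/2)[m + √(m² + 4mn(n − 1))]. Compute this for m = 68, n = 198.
z(68, 198; 2, 2) ≤ (1/2)[68 + √(68² + 4·68·198·197)] = (1/2)[68 + √10614256] = 1662.9764

Kővári–Sós–Turán: let r_1, ..., r_68 be the row sums and z = Σ r_i the total number of 1s. Each pair of columns can share at most one row with both entries 1 (else a 2×2 all-ones block appears), so Σ_i C(r_i, 2) ≤ C(198, 2) = 19503. By convexity Σ_i C(r_i, 2) ≥ 68·C(z/68, 2) = z(z − 68)/(2·68), giving z² − 68z − 68·198·197 ≤ 0 and hence z ≤ (1/2)[68 + √(4624 + 4·2652408)] = (1/2)[68 + √10614256] ≈ (1/2)(68 + 3257.9527) = 1662.9764.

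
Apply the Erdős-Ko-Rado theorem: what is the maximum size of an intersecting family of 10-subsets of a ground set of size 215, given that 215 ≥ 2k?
max |F| = C(214, 9) = 2187334191763292

The Erdős-Ko-Rado theorem states: for n ≥ 2k, an intersecting family of k-subsets of an n-element set has size at most C(n − 1, k − 1), with equality for 'star' families {A ⊆ [n] : |A| = k, i ∈ A} (fix an element i). For n = 215, k = 10: C(214, 9) = 2187334191763292.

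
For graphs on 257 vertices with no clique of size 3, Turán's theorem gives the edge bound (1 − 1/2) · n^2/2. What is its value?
Turán density bound = (1/2) · 257^2/2 = 66049/4 ≈ 16512.25

Turán's theorem: ex(n, K_{r+1}) is achieved by the complete r-partite Turán graph T(n, r) with parts as balanced as possible, and is at most (1 − 1/r) · n^2/2. For r = 2, n = 257: the density bound is (1/2) · 66049/2 = 66049/4 ≈ 16512.25. The integer-valued extremum is e(T(257, 2)) = 16512, which is strictly less than the density bound 66049/4 since 2 ∤ 257 (the parts of T(257, 2) cannot all be equal).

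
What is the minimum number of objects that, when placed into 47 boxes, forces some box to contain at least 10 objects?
n = (10 − 1)·47 + 1 = 424

By the generalised pigeonhole principle, to guarantee some box contains ≥ r objects we need more than (r − 1) · k objects total. Threshold: n = (r − 1) · k + 1. With r = 10 and k = 47: n = 9 · 47 + 1 = 423 + 1 = 424. For n = 423 = 9 · 47, we can put exactly 9 objects in every box, avoiding 10 in any single one — so 424 is tight.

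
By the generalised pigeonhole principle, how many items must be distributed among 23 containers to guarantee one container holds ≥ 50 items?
n = (50 − 1)·23 + 1 = 1128

By the generalised pigeonhole principle, to guarantee some box contains ≥ r objects we need more than (r − 1) · k objects total. Threshold: n = (r − 1) · k + 1. With r = 50 and k = 23: n = 49 · 23 + 1 = 1127 + 1 = 1128. For n = 1127 = 49 · 23, we can put exactly 49 objects in every box, avoiding 50 in any single one — so 1128 is tight.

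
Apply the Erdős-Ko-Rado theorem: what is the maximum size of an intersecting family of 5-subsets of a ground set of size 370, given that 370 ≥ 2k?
max |F| = C(369, 4) = 759993876

Erdős-Ko-Rado (1961): when n ≥ 2k, max |F| = C(n−1, k−1). The bound is attained by the star {A : i ∈ A} for any fixed i ∈ [n]. Here C(370−1, 5−1) = C(369, 4) = 759993876.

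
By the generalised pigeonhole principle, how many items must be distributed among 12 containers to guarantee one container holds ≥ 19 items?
n = (19 − 1)·12 + 1 = 217

By the generalised pigeonhole principle, to guarantee some box contains ≥ r objects we need more than (r − 1) · k objects total. Threshold: n = (r − 1) · k + 1. With r = 19 and k = 12: n = 18 · 12 + 1 = 216 + 1 = 217. For n = 216 = 18 · 12, we can put exactly 18 objects in every box, avoiding 19 in any single one — so 217 is tight.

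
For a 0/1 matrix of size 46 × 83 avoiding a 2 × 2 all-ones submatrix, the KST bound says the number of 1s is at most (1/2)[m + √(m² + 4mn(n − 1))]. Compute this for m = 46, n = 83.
z(46, 83; 2, 2) ≤ (1/2)[46 + √(46² + 4·46·83·82)] = (1/2)[46 + √1254420] = 583.0045

Kővári–Sós–Turán: let r_1, ..., r_46 be the row sums and z = Σ r_i the total number of 1s. Each pair of columns can share at most one row with both entries 1 (else a 2×2 all-ones block appears), so Σ_i C(r_i, 2) ≤ C(83, 2) = 3403. By convexity Σ_i C(r_i, 2) ≥ 46·C(z/46, 2) = z(z − 46)/(2·46), giving z² − 46z − 46·83·82 ≤ 0 and hence z ≤ (1/2)[46 + √(2116 + 4·313076)] = (1/2)[46 + √1254420] ≈ (1/2)(46 + 1120.0089) = 583.0045.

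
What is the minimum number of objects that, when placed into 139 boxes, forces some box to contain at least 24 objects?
n = (24 − 1)·139 + 1 = 3198

By the generalised pigeonhole principle, to guarantee some box contains ≥ r objects we need more than (r − 1) · k objects total. Threshold: n = (r − 1) · k + 1. With r = 24 and k = 139: n = 23 · 139 + 1 = 3197 + 1 = 3198. For n = 3197 = 23 · 139, we can put exactly 23 objects in every box, avoiding 24 in any single one — so 3198 is tight.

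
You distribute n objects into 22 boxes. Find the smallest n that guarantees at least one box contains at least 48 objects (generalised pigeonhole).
n = (48 − 1)·22 + 1 = 1035

By the generalised pigeonhole principle, to guarantee some box contains ≥ r objects we need more than (r − 1) · k objects total. Threshold: n = (r − 1) · k + 1. With r = 48 and k = 22: n = 47 · 22 + 1 = 1034 + 1 = 1035. For n = 1034 = 47 · 22, we can put exactly 47 objects in every box, avoiding 48 in any single one — so 1035 is tight.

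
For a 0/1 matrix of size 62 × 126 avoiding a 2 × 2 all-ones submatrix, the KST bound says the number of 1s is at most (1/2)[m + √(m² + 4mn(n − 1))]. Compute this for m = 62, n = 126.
z(62, 126; 2, 2) ≤ (1/2)[62 + √(62² + 4·62·126·125)] = (1/2)[62 + √3909844] = 1019.6663

Kővári–Sós–Turán: let r_1, ..., r_62 be the row sums and z = Σ r_i the total number of 1s. Each pair of columns can share at most one row with both entries 1 (else a 2×2 all-ones block appears), so Σ_i C(r_i, 2) ≤ C(126, 2) = 7875. By convexity Σ_i C(r_i, 2) ≥ 62·C(z/62, 2) = z(z − 62)/(2·62), giving z² − 62z − 62·126·125 ≤ 0 and hence z ≤ (1/2)[62 + √(3844 + 4·976500)] = (1/2)[62 + √3909844] ≈ (1/2)(62 + 1977.3325) = 1019.6663.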